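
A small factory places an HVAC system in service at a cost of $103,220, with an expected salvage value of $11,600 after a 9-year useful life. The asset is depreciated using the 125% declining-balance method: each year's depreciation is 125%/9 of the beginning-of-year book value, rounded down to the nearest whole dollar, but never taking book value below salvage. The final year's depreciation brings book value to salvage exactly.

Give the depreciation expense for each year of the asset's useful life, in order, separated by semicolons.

Depreciable base = $103,220 − $11,600 = $91,620.
Year 1: ⌊$103,220 × 125%/9⌋ = $14,336. Book value $88,884.
Year 2: ⌊$88,884 × 125%/9⌋ = $12,345. Book value $76,539.
Year 3: ⌊$76,539 × 125%/9⌋ = $10,630. Book value $65,909.
Year 4: ⌊$65,909 × 125%/9⌋ = $9,154. Book value $56,755.
Year 5: ⌊$56,755 × 125%/9⌋ = $7,882. Book value $48,873.
Year 6: ⌊$48,873 × 125%/9⌋ = $6,787. Book value $42,086.
Year 7: ⌊$42,086 × 125%/9⌋ = $5,845. Book value $36,241.
Year 8: ⌊$36,241 × 125%/9⌋ = $5,033. Book value $31,208.
Year 9 (final): $31,208 − $11,600 = $19,608. Book value $11,600.

$14,336; $12,345; $10,630; $9,154; $7,882; $6,787; $5,845; $5,033; $19,608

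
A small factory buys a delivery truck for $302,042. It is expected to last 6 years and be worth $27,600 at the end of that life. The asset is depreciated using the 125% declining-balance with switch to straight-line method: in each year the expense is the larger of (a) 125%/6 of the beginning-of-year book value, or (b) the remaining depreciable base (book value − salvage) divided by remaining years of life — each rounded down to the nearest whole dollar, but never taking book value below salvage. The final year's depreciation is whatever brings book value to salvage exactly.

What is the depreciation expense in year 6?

Depreciable base = $302,042 − $27,600 = $274,442.
Year 1: DB = ⌊$302,042 × 125%/6⌋ = $62,925; SL = ⌊$274,442/6⌋ = $45,740 → take DB $62,925. Book value $239,117.
Year 2: DB = ⌊$239,117 × 125%/6⌋ = $49,816; SL = ⌊$211,517/5⌋ = $42,303 → take DB $49,816. Book value $189,301.
Year 3: DB = ⌊$189,301 × 125%/6⌋ = $39,437; SL = ⌊$161,701/4⌋ = $40,425 → take SL $40,425. Book value $148,876.
Year 4: DB = ⌊$148,876 × 125%/6⌋ = $31,015; SL = ⌊$121,276/3⌋ = $40,425 → take SL $40,425. Book value $108,451.
Year 5: DB = ⌊$108,451 × 125%/6⌋ = $22,593; SL = ⌊$80,851/2⌋ = $40,425 → take SL $40,425. Book value $68,026.
Year 6 (final): $68,026 − $27,600 = $40,426. Book value $27,600.

$40,426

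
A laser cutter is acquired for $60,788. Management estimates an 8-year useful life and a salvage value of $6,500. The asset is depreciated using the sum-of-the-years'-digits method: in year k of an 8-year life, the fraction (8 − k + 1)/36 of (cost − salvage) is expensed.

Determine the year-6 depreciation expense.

Depreciable base = $60,788 − $6,500 = $54,288.
Sum of the years' digits = 8+7+6+5+4+3+2+1 = 36.
Year 1: $54,288 × 8/36 = $12,064. Book value $48,724.
Year 2: $54,288 × 7/36 = $10,556. Book value $38,168.
Year 3: $54,288 × 6/36 = $9,048. Book value $29,120.
Year 4: $54,288 × 5/36 = $7,540. Book value $21,580.
Year 5: $54,288 × 4/36 = $6,032. Book value $15,548.
Year 6: $54,288 × 3/36 = $4,524. Book value $11,024.

$4,524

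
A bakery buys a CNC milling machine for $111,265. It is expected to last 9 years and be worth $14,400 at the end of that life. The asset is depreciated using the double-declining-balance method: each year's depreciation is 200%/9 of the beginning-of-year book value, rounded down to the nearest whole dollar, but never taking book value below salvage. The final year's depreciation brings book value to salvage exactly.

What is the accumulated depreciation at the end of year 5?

$79,594

Depreciable base = $111,265 − $14,400 = $96,865.
Year 1: ⌊$111,265 × 200%/9⌋ = $24,725. Book value $86,540.
Year 2: ⌊$86,540 × 200%/9⌋ = $19,231. Book value $67,309.
Year 3: ⌊$67,309 × 200%/9⌋ = $14,957. Book value $52,352.
Year 4: ⌊$52,352 × 200%/9⌋ = $11,633. Book value $40,719.
Year 5: ⌊$40,719 × 200%/9⌋ = $9,048. Book value $31,671.
Accumulated through year 5 = $111,265 − $31,671 = $79,594.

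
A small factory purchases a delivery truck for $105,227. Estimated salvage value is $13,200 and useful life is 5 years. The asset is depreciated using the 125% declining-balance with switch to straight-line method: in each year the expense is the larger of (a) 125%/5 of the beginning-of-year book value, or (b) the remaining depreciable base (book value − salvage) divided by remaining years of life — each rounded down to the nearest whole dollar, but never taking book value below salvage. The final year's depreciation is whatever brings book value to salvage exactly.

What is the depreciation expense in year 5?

Depreciable base = $105,227 − $13,200 = $92,027.
Year 1: DB = ⌊$105,227 × 125%/5⌋ = $26,306; SL = ⌊$92,027/5⌋ = $18,405 → take DB $26,306. Book value $78,921.
Year 2: DB = ⌊$78,921 × 125%/5⌋ = $19,730; SL = ⌊$65,721/4⌋ = $16,430 → take DB $19,730. Book value $59,191.
Year 3: DB = ⌊$59,191 × 125%/5⌋ = $14,797; SL = ⌊$45,991/3⌋ = $15,330 → take SL $15,330. Book value $43,861.
Year 4: DB = ⌊$43,861 × 125%/5⌋ = $10,965; SL = ⌊$30,661/2⌋ = $15,330 → take SL $15,330. Book value $28,531.
Year 5 (final): $28,531 − $13,200 = $15,331. Book value $13,200.

$15,331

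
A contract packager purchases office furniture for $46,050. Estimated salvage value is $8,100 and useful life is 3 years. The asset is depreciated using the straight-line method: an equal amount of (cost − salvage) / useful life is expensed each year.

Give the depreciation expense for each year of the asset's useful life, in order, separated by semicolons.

Depreciable base = $46,050 − $8,100 = $37,950.
Annual expense = $37,950 / 3 = $12,650.
End of year 1: book value $33,400.
End of year 2: book value $20,750.
End of year 3: book value $8,100.

$12,650; $12,650; $12,650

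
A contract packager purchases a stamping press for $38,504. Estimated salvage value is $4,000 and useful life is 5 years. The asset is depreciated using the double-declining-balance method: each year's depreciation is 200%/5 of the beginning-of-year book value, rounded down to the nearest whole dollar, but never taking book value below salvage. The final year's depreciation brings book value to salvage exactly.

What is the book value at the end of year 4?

$4,991

Depreciable base = $38,504 − $4,000 = $34,504.
Year 1: ⌊$38,504 × 200%/5⌋ = $15,401. Book value $23,103.
Year 2: ⌊$23,103 × 200%/5⌋ = $9,241. Book value $13,862.
Year 3: ⌊$13,862 × 200%/5⌋ = $5,544. Book value $8,318.
Year 4: ⌊$8,318 × 200%/5⌋ = $3,327. Book value $4,991.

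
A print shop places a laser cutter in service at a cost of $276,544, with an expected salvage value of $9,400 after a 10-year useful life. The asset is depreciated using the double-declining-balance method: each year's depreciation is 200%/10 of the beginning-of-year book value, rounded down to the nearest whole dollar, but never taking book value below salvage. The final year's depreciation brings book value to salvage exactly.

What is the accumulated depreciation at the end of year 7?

$218,547

Depreciable base = $276,544 − $9,400 = $267,144.
Year 1: ⌊$276,544 × 200%/10⌋ = $55,308. Book value $221,236.
Year 2: ⌊$221,236 × 200%/10⌋ = $44,247. Book value $176,989.
Year 3: ⌊$176,989 × 200%/10⌋ = $35,397. Book value $141,592.
Year 4: ⌊$141,592 × 200%/10⌋ = $28,318. Book value $113,274.
Year 5: ⌊$113,274 × 200%/10⌋ = $22,654. Book value $90,620.
Year 6: ⌊$90,620 × 200%/10⌋ = $18,124. Book value $72,496.
Year 7: ⌊$72,496 × 200%/10⌋ = $14,499. Book value $57,997.
Accumulated through year 7 = $276,544 − $57,997 = $218,547.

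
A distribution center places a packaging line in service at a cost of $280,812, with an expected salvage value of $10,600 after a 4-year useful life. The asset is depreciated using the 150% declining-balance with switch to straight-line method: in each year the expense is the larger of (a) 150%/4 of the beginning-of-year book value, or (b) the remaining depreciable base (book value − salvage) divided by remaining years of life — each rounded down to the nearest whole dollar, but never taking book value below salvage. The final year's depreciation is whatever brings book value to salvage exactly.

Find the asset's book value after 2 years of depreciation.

$109,693

Depreciable base = $280,812 − $10,600 = $270,212.
Year 1: DB = ⌊$280,812 × 150%/4⌋ = $105,304; SL = ⌊$270,212/4⌋ = $67,553 → take DB $105,304. Book value $175,508.
Year 2: DB = ⌊$175,508 × 150%/4⌋ = $65,815; SL = ⌊$164,908/3⌋ = $54,969 → take DB $65,815. Book value $109,693.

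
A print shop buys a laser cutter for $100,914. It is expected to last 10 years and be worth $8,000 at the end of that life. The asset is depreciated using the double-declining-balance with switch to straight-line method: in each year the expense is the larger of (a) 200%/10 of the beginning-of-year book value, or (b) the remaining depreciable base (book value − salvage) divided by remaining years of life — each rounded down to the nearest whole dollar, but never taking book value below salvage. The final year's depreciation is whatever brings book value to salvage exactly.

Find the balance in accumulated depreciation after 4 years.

Depreciable base = $100,914 − $8,000 = $92,914.
Year 1: DB = ⌊$100,914 × 200%/10⌋ = $20,182; SL = ⌊$92,914/10⌋ = $9,291 → take DB $20,182. Book value $80,732.
Year 2: DB = ⌊$80,732 × 200%/10⌋ = $16,146; SL = ⌊$72,732/9⌋ = $8,081 → take DB $16,146. Book value $64,586.
Year 3: DB = ⌊$64,586 × 200%/10⌋ = $12,917; SL = ⌊$56,586/8⌋ = $7,073 → take DB $12,917. Book value $51,669.
Year 4: DB = ⌊$51,669 × 200%/10⌋ = $10,333; SL = ⌊$43,669/7⌋ = $6,238 → take DB $10,333. Book value $41,336.
Accumulated through year 4 = $100,914 − $41,336 = $59,578.

$59,578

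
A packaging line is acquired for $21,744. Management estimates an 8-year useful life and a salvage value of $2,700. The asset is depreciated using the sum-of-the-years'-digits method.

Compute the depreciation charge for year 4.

$2,645

Depreciable base = $21,744 − $2,700 = $19,044.
Sum of the years' digits = 8+7+6+5+4+3+2+1 = 36.
Year 1: $19,044 × 8/36 = $4,232. Book value $17,512.
Year 2: $19,044 × 7/36 = $3,703. Book value $13,809.
Year 3: $19,044 × 6/36 = $3,174. Book value $10,635.
Year 4: $19,044 × 5/36 = $2,645. Book value $7,990.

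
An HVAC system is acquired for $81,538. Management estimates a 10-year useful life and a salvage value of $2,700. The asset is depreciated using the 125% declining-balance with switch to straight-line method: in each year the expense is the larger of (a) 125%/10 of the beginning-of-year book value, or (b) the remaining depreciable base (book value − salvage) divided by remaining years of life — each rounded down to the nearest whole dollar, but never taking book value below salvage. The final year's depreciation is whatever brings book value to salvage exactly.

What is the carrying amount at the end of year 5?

$39,790

Depreciable base = $81,538 − $2,700 = $78,838.
Year 1: DB = ⌊$81,538 × 125%/10⌋ = $10,192; SL = ⌊$78,838/10⌋ = $7,883 → take DB $10,192. Book value $71,346.
Year 2: DB = ⌊$71,346 × 125%/10⌋ = $8,918; SL = ⌊$68,646/9⌋ = $7,627 → take DB $8,918. Book value $62,428.
Year 3: DB = ⌊$62,428 × 125%/10⌋ = $7,803; SL = ⌊$59,728/8⌋ = $7,466 → take DB $7,803. Book value $54,625.
Year 4: DB = ⌊$54,625 × 125%/10⌋ = $6,828; SL = ⌊$51,925/7⌋ = $7,417 → take SL $7,417. Book value $47,208.
Year 5: DB = ⌊$47,208 × 125%/10⌋ = $5,901; SL = ⌊$44,508/6⌋ = $7,418 → take SL $7,418. Book value $39,790.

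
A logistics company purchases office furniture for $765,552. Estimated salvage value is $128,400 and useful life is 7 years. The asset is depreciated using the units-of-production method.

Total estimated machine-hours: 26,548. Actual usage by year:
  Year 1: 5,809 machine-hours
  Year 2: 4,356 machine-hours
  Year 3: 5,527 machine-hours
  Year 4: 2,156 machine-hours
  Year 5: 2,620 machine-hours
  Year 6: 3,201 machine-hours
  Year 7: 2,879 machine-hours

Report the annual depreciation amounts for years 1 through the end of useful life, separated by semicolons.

Depreciable base = $765,552 − $128,400 = $637,152.
Rate = $637,152 / 26,548 machine-hours = $24 per machine-hour.
Year 1: 5,809 × $24 = $139,416. Book value $626,136.
Year 2: 4,356 × $24 = $104,544. Book value $521,592.
Year 3: 5,527 × $24 = $132,648. Book value $388,944.
Year 4: 2,156 × $24 = $51,744. Book value $337,200.
Year 5: 2,620 × $24 = $62,880. Book value $274,320.
Year 6: 3,201 × $24 = $76,824. Book value $197,496.
Year 7: 2,879 × $24 = $69,096. Book value $128,400.

$139,416; $104,544; $132,648; $51,744; $62,880; $76,824; $69,096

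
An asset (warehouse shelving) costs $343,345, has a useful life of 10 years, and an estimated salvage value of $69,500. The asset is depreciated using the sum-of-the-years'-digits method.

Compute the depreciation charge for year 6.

$24,895

Depreciable base = $343,345 − $69,500 = $273,845.
Sum of the years' digits = 10+9+8+7+6+5+4+3+2+1 = 55.
Year 1: $273,845 × 10/55 = $49,790. Book value $293,555.
Year 2: $273,845 × 9/55 = $44,811. Book value $248,744.
Year 3: $273,845 × 8/55 = $39,832. Book value $208,912.
Year 4: $273,845 × 7/55 = $34,853. Book value $174,059.
Year 5: $273,845 × 6/55 = $29,874. Book value $144,185.
Year 6: $273,845 × 5/55 = $24,895. Book value $119,290.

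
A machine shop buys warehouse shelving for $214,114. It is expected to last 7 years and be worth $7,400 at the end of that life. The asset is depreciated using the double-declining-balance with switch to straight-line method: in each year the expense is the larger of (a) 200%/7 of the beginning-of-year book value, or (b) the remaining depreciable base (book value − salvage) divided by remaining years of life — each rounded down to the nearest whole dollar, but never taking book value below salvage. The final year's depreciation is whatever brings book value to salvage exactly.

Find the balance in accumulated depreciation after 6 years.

$190,601

Depreciable base = $214,114 − $7,400 = $206,714.
Year 1: DB = ⌊$214,114 × 200%/7⌋ = $61,175; SL = ⌊$206,714/7⌋ = $29,530 → take DB $61,175. Book value $152,939.
Year 2: DB = ⌊$152,939 × 200%/7⌋ = $43,696; SL = ⌊$145,539/6⌋ = $24,256 → take DB $43,696. Book value $109,243.
Year 3: DB = ⌊$109,243 × 200%/7⌋ = $31,212; SL = ⌊$101,843/5⌋ = $20,368 → take DB $31,212. Book value $78,031.
Year 4: DB = ⌊$78,031 × 200%/7⌋ = $22,294; SL = ⌊$70,631/4⌋ = $17,657 → take DB $22,294. Book value $55,737.
Year 5: DB = ⌊$55,737 × 200%/7⌋ = $15,924; SL = ⌊$48,337/3⌋ = $16,112 → take SL $16,112. Book value $39,625.
Year 6: DB = ⌊$39,625 × 200%/7⌋ = $11,321; SL = ⌊$32,225/2⌋ = $16,112 → take SL $16,112. Book value $23,513.
Accumulated through year 6 = $214,114 − $23,513 = $190,601.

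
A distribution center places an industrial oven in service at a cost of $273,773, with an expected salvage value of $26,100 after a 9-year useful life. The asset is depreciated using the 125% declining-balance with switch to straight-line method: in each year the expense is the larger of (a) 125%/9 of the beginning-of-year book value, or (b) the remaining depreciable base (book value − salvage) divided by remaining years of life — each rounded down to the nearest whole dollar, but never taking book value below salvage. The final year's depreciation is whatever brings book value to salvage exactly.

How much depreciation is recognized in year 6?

$24,785

Depreciable base = $273,773 − $26,100 = $247,673.
Year 1: DB = ⌊$273,773 × 125%/9⌋ = $38,024; SL = ⌊$247,673/9⌋ = $27,519 → take DB $38,024. Book value $235,749.
Year 2: DB = ⌊$235,749 × 125%/9⌋ = $32,742; SL = ⌊$209,649/8⌋ = $26,206 → take DB $32,742. Book value $203,007.
Year 3: DB = ⌊$203,007 × 125%/9⌋ = $28,195; SL = ⌊$176,907/7⌋ = $25,272 → take DB $28,195. Book value $174,812.
Year 4: DB = ⌊$174,812 × 125%/9⌋ = $24,279; SL = ⌊$148,712/6⌋ = $24,785 → take SL $24,785. Book value $150,027.
Year 5: DB = ⌊$150,027 × 125%/9⌋ = $20,837; SL = ⌊$123,927/5⌋ = $24,785 → take SL $24,785. Book value $125,242.
Year 6: DB = ⌊$125,242 × 125%/9⌋ = $17,394; SL = ⌊$99,142/4⌋ = $24,785 → take SL $24,785. Book value $100,457.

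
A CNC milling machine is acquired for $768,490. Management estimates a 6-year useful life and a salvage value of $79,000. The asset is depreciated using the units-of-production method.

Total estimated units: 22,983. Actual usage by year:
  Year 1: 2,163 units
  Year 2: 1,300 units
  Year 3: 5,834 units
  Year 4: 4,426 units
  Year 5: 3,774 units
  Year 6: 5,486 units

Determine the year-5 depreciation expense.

$113,220

Depreciable base = $768,490 − $79,000 = $689,490.
Rate = $689,490 / 22,983 units = $30 per unit.
Year 1: 2,163 × $30 = $64,890. Book value $703,600.
Year 2: 1,300 × $30 = $39,000. Book value $664,600.
Year 3: 5,834 × $30 = $175,020. Book value $489,580.
Year 4: 4,426 × $30 = $132,780. Book value $356,800.
Year 5: 3,774 × $30 = $113,220. Book value $243,580.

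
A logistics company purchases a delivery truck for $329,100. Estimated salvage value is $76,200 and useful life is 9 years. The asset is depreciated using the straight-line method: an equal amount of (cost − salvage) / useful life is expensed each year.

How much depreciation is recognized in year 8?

$28,100

Depreciable base = $329,100 − $76,200 = $252,900.
Annual expense = $252,900 / 9 = $28,100.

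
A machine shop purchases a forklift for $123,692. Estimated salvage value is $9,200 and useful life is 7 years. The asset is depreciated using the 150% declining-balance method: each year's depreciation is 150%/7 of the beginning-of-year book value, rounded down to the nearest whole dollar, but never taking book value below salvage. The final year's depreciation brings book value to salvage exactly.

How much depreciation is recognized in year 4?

Depreciable base = $123,692 − $9,200 = $114,492.
Year 1: ⌊$123,692 × 150%/7⌋ = $26,505. Book value $97,187.
Year 2: ⌊$97,187 × 150%/7⌋ = $20,825. Book value $76,362.
Year 3: ⌊$76,362 × 150%/7⌋ = $16,363. Book value $59,999.
Year 4: ⌊$59,999 × 150%/7⌋ = $12,856. Book value $47,143.

$12,856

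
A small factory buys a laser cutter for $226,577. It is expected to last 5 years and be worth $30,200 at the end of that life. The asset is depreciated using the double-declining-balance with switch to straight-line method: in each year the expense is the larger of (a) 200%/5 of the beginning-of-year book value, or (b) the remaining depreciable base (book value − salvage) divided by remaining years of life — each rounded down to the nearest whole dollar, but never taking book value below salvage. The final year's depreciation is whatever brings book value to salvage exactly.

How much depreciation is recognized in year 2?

$54,378

Depreciable base = $226,577 − $30,200 = $196,377.
Year 1: DB = ⌊$226,577 × 200%/5⌋ = $90,630; SL = ⌊$196,377/5⌋ = $39,275 → take DB $90,630. Book value $135,947.
Year 2: DB = ⌊$135,947 × 200%/5⌋ = $54,378; SL = ⌊$105,747/4⌋ = $26,436 → take DB $54,378. Book value $81,569.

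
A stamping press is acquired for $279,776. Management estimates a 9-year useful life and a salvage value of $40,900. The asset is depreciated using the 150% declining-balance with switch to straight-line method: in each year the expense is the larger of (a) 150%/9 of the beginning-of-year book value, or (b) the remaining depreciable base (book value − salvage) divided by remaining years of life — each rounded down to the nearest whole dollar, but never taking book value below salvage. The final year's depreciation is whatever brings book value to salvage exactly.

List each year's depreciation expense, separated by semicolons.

Depreciable base = $279,776 − $40,900 = $238,876.
Year 1: DB = ⌊$279,776 × 150%/9⌋ = $46,629; SL = ⌊$238,876/9⌋ = $26,541 → take DB $46,629. Book value $233,147.
Year 2: DB = ⌊$233,147 × 150%/9⌋ = $38,857; SL = ⌊$192,247/8⌋ = $24,030 → take DB $38,857. Book value $194,290.
Year 3: DB = ⌊$194,290 × 150%/9⌋ = $32,381; SL = ⌊$153,390/7⌋ = $21,912 → take DB $32,381. Book value $161,909.
Year 4: DB = ⌊$161,909 × 150%/9⌋ = $26,984; SL = ⌊$121,009/6⌋ = $20,168 → take DB $26,984. Book value $134,925.
Year 5: DB = ⌊$134,925 × 150%/9⌋ = $22,487; SL = ⌊$94,025/5⌋ = $18,805 → take DB $22,487. Book value $112,438.
Year 6: DB = ⌊$112,438 × 150%/9⌋ = $18,739; SL = ⌊$71,538/4⌋ = $17,884 → take DB $18,739. Book value $93,699.
Year 7: DB = ⌊$93,699 × 150%/9⌋ = $15,616; SL = ⌊$52,799/3⌋ = $17,599 → take SL $17,599. Book value $76,100.
Year 8: DB = ⌊$76,100 × 150%/9⌋ = $12,683; SL = ⌊$35,200/2⌋ = $17,600 → take SL $17,600. Book value $58,500.
Year 9 (final): $58,500 − $40,900 = $17,600. Book value $40,900.

$46,629; $38,857; $32,381; $26,984; $22,487; $18,739; $17,599; $17,600; $17,600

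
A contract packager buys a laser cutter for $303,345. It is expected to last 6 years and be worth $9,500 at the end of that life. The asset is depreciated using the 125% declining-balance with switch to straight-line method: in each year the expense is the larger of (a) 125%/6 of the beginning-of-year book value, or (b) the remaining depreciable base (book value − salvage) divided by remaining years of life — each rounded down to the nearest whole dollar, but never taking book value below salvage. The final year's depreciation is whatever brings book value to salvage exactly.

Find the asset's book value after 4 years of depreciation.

$99,810

Depreciable base = $303,345 − $9,500 = $293,845.
Year 1: DB = ⌊$303,345 × 125%/6⌋ = $63,196; SL = ⌊$293,845/6⌋ = $48,974 → take DB $63,196. Book value $240,149.
Year 2: DB = ⌊$240,149 × 125%/6⌋ = $50,031; SL = ⌊$230,649/5⌋ = $46,129 → take DB $50,031. Book value $190,118.
Year 3: DB = ⌊$190,118 × 125%/6⌋ = $39,607; SL = ⌊$180,618/4⌋ = $45,154 → take SL $45,154. Book value $144,964.
Year 4: DB = ⌊$144,964 × 125%/6⌋ = $30,200; SL = ⌊$135,464/3⌋ = $45,154 → take SL $45,154. Book value $99,810.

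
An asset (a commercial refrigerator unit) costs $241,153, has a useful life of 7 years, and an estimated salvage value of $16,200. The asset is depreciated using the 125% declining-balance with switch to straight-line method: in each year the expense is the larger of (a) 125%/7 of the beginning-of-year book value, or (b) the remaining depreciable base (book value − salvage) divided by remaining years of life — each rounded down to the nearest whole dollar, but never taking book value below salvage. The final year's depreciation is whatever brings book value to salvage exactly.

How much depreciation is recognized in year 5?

Depreciable base = $241,153 − $16,200 = $224,953.
Year 1: DB = ⌊$241,153 × 125%/7⌋ = $43,063; SL = ⌊$224,953/7⌋ = $32,136 → take DB $43,063. Book value $198,090.
Year 2: DB = ⌊$198,090 × 125%/7⌋ = $35,373; SL = ⌊$181,890/6⌋ = $30,315 → take DB $35,373. Book value $162,717.
Year 3: DB = ⌊$162,717 × 125%/7⌋ = $29,056; SL = ⌊$146,517/5⌋ = $29,303 → take SL $29,303. Book value $133,414.
Year 4: DB = ⌊$133,414 × 125%/7⌋ = $23,823; SL = ⌊$117,214/4⌋ = $29,303 → take SL $29,303. Book value $104,111.
Year 5: DB = ⌊$104,111 × 125%/7⌋ = $18,591; SL = ⌊$87,911/3⌋ = $29,303 → take SL $29,303. Book value $74,808.

$29,303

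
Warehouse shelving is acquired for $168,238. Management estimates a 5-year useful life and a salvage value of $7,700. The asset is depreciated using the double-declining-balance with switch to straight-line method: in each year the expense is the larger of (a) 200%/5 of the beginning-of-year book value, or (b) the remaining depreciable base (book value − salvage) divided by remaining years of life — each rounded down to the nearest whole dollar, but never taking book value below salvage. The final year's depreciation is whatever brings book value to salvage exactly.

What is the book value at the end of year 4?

Depreciable base = $168,238 − $7,700 = $160,538.
Year 1: DB = ⌊$168,238 × 200%/5⌋ = $67,295; SL = ⌊$160,538/5⌋ = $32,107 → take DB $67,295. Book value $100,943.
Year 2: DB = ⌊$100,943 × 200%/5⌋ = $40,377; SL = ⌊$93,243/4⌋ = $23,310 → take DB $40,377. Book value $60,566.
Year 3: DB = ⌊$60,566 × 200%/5⌋ = $24,226; SL = ⌊$52,866/3⌋ = $17,622 → take DB $24,226. Book value $36,340.
Year 4: DB = ⌊$36,340 × 200%/5⌋ = $14,536; SL = ⌊$28,640/2⌋ = $14,320 → take DB $14,536. Book value $21,804.

$21,804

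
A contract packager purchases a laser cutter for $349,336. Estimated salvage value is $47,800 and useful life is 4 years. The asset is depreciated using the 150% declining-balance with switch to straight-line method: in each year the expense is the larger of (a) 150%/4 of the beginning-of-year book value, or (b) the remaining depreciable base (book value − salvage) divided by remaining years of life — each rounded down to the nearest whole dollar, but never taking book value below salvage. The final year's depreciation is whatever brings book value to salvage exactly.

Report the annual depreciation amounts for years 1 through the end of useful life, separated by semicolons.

$131,001; $81,875; $51,172; $37,488

Depreciable base = $349,336 − $47,800 = $301,536.
Year 1: DB = ⌊$349,336 × 150%/4⌋ = $131,001; SL = ⌊$301,536/4⌋ = $75,384 → take DB $131,001. Book value $218,335.
Year 2: DB = ⌊$218,335 × 150%/4⌋ = $81,875; SL = ⌊$170,535/3⌋ = $56,845 → take DB $81,875. Book value $136,460.
Year 3: DB = ⌊$136,460 × 150%/4⌋ = $51,172; SL = ⌊$88,660/2⌋ = $44,330 → take DB $51,172. Book value $85,288.
Year 4 (final): $85,288 − $47,800 = $37,488. Book value $47,800.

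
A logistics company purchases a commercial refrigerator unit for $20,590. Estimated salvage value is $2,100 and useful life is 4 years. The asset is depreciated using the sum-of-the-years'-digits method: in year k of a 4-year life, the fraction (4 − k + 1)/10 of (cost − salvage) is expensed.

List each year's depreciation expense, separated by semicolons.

Depreciable base = $20,590 − $2,100 = $18,490.
Sum of the years' digits = 4+3+2+1 = 10.
Year 1: $18,490 × 4/10 = $7,396. Book value $13,194.
Year 2: $18,490 × 3/10 = $5,547. Book value $7,647.
Year 3: $18,490 × 2/10 = $3,698. Book value $3,949.
Year 4: $18,490 × 1/10 = $1,849. Book value $2,100.

$7,396; $5,547; $3,698; $1,849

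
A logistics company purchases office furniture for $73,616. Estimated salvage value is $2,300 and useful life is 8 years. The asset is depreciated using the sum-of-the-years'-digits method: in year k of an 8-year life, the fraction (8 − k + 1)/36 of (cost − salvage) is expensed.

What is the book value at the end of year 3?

$32,015

Depreciable base = $73,616 − $2,300 = $71,316.
Sum of the years' digits = 8+7+6+5+4+3+2+1 = 36.
Year 1: $71,316 × 8/36 = $15,848. Book value $57,768.
Year 2: $71,316 × 7/36 = $13,867. Book value $43,901.
Year 3: $71,316 × 6/36 = $11,886. Book value $32,015.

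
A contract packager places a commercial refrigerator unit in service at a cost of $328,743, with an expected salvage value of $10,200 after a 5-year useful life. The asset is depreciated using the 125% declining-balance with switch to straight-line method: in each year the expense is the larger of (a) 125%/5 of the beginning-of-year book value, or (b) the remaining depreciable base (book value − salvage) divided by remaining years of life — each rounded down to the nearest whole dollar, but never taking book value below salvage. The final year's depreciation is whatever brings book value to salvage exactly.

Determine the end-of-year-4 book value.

$68,440

Depreciable base = $328,743 − $10,200 = $318,543.
Year 1: DB = ⌊$328,743 × 125%/5⌋ = $82,185; SL = ⌊$318,543/5⌋ = $63,708 → take DB $82,185. Book value $246,558.
Year 2: DB = ⌊$246,558 × 125%/5⌋ = $61,639; SL = ⌊$236,358/4⌋ = $59,089 → take DB $61,639. Book value $184,919.
Year 3: DB = ⌊$184,919 × 125%/5⌋ = $46,229; SL = ⌊$174,719/3⌋ = $58,239 → take SL $58,239. Book value $126,680.
Year 4: DB = ⌊$126,680 × 125%/5⌋ = $31,670; SL = ⌊$116,480/2⌋ = $58,240 → take SL $58,240. Book value $68,440.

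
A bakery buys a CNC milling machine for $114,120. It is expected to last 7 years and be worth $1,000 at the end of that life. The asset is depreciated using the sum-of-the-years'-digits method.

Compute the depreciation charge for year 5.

$12,120

Depreciable base = $114,120 − $1,000 = $113,120.
Sum of the years' digits = 7+6+5+4+3+2+1 = 28.
Year 1: $113,120 × 7/28 = $28,280. Book value $85,840.
Year 2: $113,120 × 6/28 = $24,240. Book value $61,600.
Year 3: $113,120 × 5/28 = $20,200. Book value $41,400.
Year 4: $113,120 × 4/28 = $16,160. Book value $25,240.
Year 5: $113,120 × 3/28 = $12,120. Book value $13,120.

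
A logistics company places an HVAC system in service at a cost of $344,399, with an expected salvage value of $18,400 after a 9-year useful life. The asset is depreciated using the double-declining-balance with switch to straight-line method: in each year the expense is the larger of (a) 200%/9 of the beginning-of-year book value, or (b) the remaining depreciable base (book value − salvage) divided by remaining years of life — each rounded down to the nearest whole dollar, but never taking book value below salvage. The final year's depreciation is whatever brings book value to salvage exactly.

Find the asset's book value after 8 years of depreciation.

Depreciable base = $344,399 − $18,400 = $325,999.
Year 1: DB = ⌊$344,399 × 200%/9⌋ = $76,533; SL = ⌊$325,999/9⌋ = $36,222 → take DB $76,533. Book value $267,866.
Year 2: DB = ⌊$267,866 × 200%/9⌋ = $59,525; SL = ⌊$249,466/8⌋ = $31,183 → take DB $59,525. Book value $208,341.
Year 3: DB = ⌊$208,341 × 200%/9⌋ = $46,298; SL = ⌊$189,941/7⌋ = $27,134 → take DB $46,298. Book value $162,043.
Year 4: DB = ⌊$162,043 × 200%/9⌋ = $36,009; SL = ⌊$143,643/6⌋ = $23,940 → take DB $36,009. Book value $126,034.
Year 5: DB = ⌊$126,034 × 200%/9⌋ = $28,007; SL = ⌊$107,634/5⌋ = $21,526 → take DB $28,007. Book value $98,027.
Year 6: DB = ⌊$98,027 × 200%/9⌋ = $21,783; SL = ⌊$79,627/4⌋ = $19,906 → take DB $21,783. Book value $76,244.
Year 7: DB = ⌊$76,244 × 200%/9⌋ = $16,943; SL = ⌊$57,844/3⌋ = $19,281 → take SL $19,281. Book value $56,963.
Year 8: DB = ⌊$56,963 × 200%/9⌋ = $12,658; SL = ⌊$38,563/2⌋ = $19,281 → take SL $19,281. Book value $37,682.

$37,682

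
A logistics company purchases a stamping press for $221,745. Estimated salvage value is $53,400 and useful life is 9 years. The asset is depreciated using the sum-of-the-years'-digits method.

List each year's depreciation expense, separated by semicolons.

$33,669; $29,928; $26,187; $22,446; $18,705; $14,964; $11,223; $7,482; $3,741

Depreciable base = $221,745 − $53,400 = $168,345.
Sum of the years' digits = 9+8+7+6+5+4+3+2+1 = 45.
Year 1: $168,345 × 9/45 = $33,669. Book value $188,076.
Year 2: $168,345 × 8/45 = $29,928. Book value $158,148.
Year 3: $168,345 × 7/45 = $26,187. Book value $131,961.
Year 4: $168,345 × 6/45 = $22,446. Book value $109,515.
Year 5: $168,345 × 5/45 = $18,705. Book value $90,810.
Year 6: $168,345 × 4/45 = $14,964. Book value $75,846.
Year 7: $168,345 × 3/45 = $11,223. Book value $64,623.
Year 8: $168,345 × 2/45 = $7,482. Book value $57,141.
Year 9: $168,345 × 1/45 = $3,741. Book value $53,400.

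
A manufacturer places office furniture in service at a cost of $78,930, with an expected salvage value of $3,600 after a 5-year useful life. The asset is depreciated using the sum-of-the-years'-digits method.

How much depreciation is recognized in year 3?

Depreciable base = $78,930 − $3,600 = $75,330.
Sum of the years' digits = 5+4+3+2+1 = 15.
Year 1: $75,330 × 5/15 = $25,110. Book value $53,820.
Year 2: $75,330 × 4/15 = $20,088. Book value $33,732.
Year 3: $75,330 × 3/15 = $15,066. Book value $18,666.

$15,066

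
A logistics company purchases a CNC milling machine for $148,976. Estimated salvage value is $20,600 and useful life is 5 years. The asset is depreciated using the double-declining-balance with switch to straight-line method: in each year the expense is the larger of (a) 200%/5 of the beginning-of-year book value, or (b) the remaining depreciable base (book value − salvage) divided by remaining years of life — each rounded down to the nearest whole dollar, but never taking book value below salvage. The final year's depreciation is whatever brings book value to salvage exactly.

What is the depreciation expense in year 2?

$35,754

Depreciable base = $148,976 − $20,600 = $128,376.
Year 1: DB = ⌊$148,976 × 200%/5⌋ = $59,590; SL = ⌊$128,376/5⌋ = $25,675 → take DB $59,590. Book value $89,386.
Year 2: DB = ⌊$89,386 × 200%/5⌋ = $35,754; SL = ⌊$68,786/4⌋ = $17,196 → take DB $35,754. Book value $53,632.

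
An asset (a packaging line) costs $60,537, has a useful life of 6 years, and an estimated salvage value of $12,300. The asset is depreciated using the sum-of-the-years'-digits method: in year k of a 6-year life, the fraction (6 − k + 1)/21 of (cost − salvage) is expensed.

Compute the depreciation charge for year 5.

$4,594

Depreciable base = $60,537 − $12,300 = $48,237.
Sum of the years' digits = 6+5+4+3+2+1 = 21.
Year 1: $48,237 × 6/21 = $13,782. Book value $46,755.
Year 2: $48,237 × 5/21 = $11,485. Book value $35,270.
Year 3: $48,237 × 4/21 = $9,188. Book value $26,082.
Year 4: $48,237 × 3/21 = $6,891. Book value $19,191.
Year 5: $48,237 × 2/21 = $4,594. Book value $14,597.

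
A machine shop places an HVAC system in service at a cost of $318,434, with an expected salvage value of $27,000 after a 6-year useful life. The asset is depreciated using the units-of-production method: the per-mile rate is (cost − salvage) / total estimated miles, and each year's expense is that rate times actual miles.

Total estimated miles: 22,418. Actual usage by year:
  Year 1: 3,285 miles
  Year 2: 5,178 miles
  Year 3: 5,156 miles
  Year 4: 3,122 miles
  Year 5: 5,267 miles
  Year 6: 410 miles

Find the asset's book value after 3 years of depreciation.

Depreciable base = $318,434 − $27,000 = $291,434.
Rate = $291,434 / 22,418 miles = $13 per mile.
Year 1: 3,285 × $13 = $42,705. Book value $275,729.
Year 2: 5,178 × $13 = $67,314. Book value $208,415.
Year 3: 5,156 × $13 = $67,028. Book value $141,387.

$141,387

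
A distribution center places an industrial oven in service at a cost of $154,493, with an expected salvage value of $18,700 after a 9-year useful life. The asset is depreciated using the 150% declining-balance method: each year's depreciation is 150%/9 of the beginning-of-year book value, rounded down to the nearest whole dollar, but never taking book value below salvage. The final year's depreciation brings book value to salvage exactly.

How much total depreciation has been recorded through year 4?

$79,987

Depreciable base = $154,493 − $18,700 = $135,793.
Year 1: ⌊$154,493 × 150%/9⌋ = $25,748. Book value $128,745.
Year 2: ⌊$128,745 × 150%/9⌋ = $21,457. Book value $107,288.
Year 3: ⌊$107,288 × 150%/9⌋ = $17,881. Book value $89,407.
Year 4: ⌊$89,407 × 150%/9⌋ = $14,901. Book value $74,506.
Accumulated through year 4 = $154,493 − $74,506 = $79,987.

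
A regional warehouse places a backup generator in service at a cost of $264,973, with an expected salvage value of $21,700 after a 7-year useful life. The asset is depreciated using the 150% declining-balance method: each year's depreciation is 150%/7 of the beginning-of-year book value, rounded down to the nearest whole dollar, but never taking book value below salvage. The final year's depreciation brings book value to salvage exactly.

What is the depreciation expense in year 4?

Depreciable base = $264,973 − $21,700 = $243,273.
Year 1: ⌊$264,973 × 150%/7⌋ = $56,779. Book value $208,194.
Year 2: ⌊$208,194 × 150%/7⌋ = $44,613. Book value $163,581.
Year 3: ⌊$163,581 × 150%/7⌋ = $35,053. Book value $128,528.
Year 4: ⌊$128,528 × 150%/7⌋ = $27,541. Book value $100,987.

$27,541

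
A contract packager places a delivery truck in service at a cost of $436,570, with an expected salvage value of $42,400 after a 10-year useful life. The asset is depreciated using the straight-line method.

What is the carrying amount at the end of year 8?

Depreciable base = $436,570 − $42,400 = $394,170.
Annual expense = $394,170 / 10 = $39,417.
End of year 1: book value $397,153.
End of year 2: book value $357,736.
End of year 3: book value $318,319.
End of year 4: book value $278,902.
End of year 5: book value $239,485.
End of year 6: book value $200,068.
End of year 7: book value $160,651.
End of year 8: book value $121,234.

$121,234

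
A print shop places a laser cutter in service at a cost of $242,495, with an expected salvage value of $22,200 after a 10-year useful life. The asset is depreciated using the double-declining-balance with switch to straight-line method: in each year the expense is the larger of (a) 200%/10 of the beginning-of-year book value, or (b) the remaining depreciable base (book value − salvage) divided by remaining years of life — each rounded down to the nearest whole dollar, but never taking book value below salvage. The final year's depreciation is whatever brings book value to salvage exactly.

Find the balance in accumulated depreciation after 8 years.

Depreciable base = $242,495 − $22,200 = $220,295.
Year 1: DB = ⌊$242,495 × 200%/10⌋ = $48,499; SL = ⌊$220,295/10⌋ = $22,029 → take DB $48,499. Book value $193,996.
Year 2: DB = ⌊$193,996 × 200%/10⌋ = $38,799; SL = ⌊$171,796/9⌋ = $19,088 → take DB $38,799. Book value $155,197.
Year 3: DB = ⌊$155,197 × 200%/10⌋ = $31,039; SL = ⌊$132,997/8⌋ = $16,624 → take DB $31,039. Book value $124,158.
Year 4: DB = ⌊$124,158 × 200%/10⌋ = $24,831; SL = ⌊$101,958/7⌋ = $14,565 → take DB $24,831. Book value $99,327.
Year 5: DB = ⌊$99,327 × 200%/10⌋ = $19,865; SL = ⌊$77,127/6⌋ = $12,854 → take DB $19,865. Book value $79,462.
Year 6: DB = ⌊$79,462 × 200%/10⌋ = $15,892; SL = ⌊$57,262/5⌋ = $11,452 → take DB $15,892. Book value $63,570.
Year 7: DB = ⌊$63,570 × 200%/10⌋ = $12,714; SL = ⌊$41,370/4⌋ = $10,342 → take DB $12,714. Book value $50,856.
Year 8: DB = ⌊$50,856 × 200%/10⌋ = $10,171; SL = ⌊$28,656/3⌋ = $9,552 → take DB $10,171. Book value $40,685.
Accumulated through year 8 = $242,495 − $40,685 = $201,810.

$201,810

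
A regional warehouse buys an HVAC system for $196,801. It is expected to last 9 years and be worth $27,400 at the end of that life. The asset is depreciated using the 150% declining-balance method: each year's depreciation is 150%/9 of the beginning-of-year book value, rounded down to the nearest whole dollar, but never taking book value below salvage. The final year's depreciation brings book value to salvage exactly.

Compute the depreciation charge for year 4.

$18,981

Depreciable base = $196,801 − $27,400 = $169,401.
Year 1: ⌊$196,801 × 150%/9⌋ = $32,800. Book value $164,001.
Year 2: ⌊$164,001 × 150%/9⌋ = $27,333. Book value $136,668.
Year 3: ⌊$136,668 × 150%/9⌋ = $22,778. Book value $113,890.
Year 4: ⌊$113,890 × 150%/9⌋ = $18,981. Book value $94,909.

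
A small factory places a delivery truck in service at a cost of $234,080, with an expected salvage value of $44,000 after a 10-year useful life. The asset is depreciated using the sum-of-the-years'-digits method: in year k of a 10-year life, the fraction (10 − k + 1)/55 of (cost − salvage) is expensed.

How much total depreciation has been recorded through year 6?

$155,520

Depreciable base = $234,080 − $44,000 = $190,080.
Sum of the years' digits = 10+9+8+7+6+5+4+3+2+1 = 55.
Year 1: $190,080 × 10/55 = $34,560. Book value $199,520.
Year 2: $190,080 × 9/55 = $31,104. Book value $168,416.
Year 3: $190,080 × 8/55 = $27,648. Book value $140,768.
Year 4: $190,080 × 7/55 = $24,192. Book value $116,576.
Year 5: $190,080 × 6/55 = $20,736. Book value $95,840.
Year 6: $190,080 × 5/55 = $17,280. Book value $78,560.
Accumulated through year 6 = $234,080 − $78,560 = $155,520.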